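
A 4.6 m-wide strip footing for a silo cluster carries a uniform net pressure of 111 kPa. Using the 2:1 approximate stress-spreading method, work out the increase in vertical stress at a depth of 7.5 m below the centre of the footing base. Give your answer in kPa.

By the 2:1 method the load spreads at 1 horizontal : 2 vertical, so at depth z the loaded area has grown by z in each plan dimension:
Δσ = qB/(B+z) = 111×4.6/(4.6+7.5) = 42.198 kPa

Δσ_z ≈ 42.2 kPa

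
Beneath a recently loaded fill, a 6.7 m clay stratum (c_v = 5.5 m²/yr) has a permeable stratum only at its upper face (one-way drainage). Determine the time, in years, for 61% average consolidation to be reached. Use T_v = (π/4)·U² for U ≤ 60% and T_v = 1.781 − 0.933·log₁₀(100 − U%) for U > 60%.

t ≈ 2.42 years

Drainage path length: H_d = H = 6.7 m (single drainage).
U > 60%: T_v = 1.781 − 0.933·log₁₀(100 − 61) = 0.29654.
t = T_v·H_d²/c_v = 0.29654×6.7²/5.5 = 2.42 years.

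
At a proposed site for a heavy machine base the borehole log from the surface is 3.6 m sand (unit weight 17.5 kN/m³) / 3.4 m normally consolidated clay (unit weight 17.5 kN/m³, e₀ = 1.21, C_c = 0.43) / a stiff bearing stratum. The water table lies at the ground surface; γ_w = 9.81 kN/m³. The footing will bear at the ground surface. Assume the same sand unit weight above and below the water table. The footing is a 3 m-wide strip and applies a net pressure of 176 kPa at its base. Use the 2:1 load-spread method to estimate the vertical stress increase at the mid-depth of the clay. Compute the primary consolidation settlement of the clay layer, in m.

Mid-depth of clay below the ground surface: z = 3.6 + 3.4/2 = 5.3 m.
Total vertical stress at mid-clay: σ_v = 17.5×3.6 + 17.5×1.7 = 92.75 kPa.
Pore pressure: u = 9.81×(5.3 − 0) = 51.993 kPa.
Initial effective stress: σ'_0 = σ_v − u = 92.75 − 51.993 = 40.757 kPa.
Stress increase at mid-clay by the 2:1 spreading method:
Δσ = qB/(B+z) = 176×3/(3+5.3) = 63.614 kPa
Final effective stress: σ'_f = σ'_0 + Δσ = 40.757 + 63.614 = 104.37 kPa.
Normally consolidated clay, so the full stress increment lies on the virgin compression line:
S_c = C_c·H/(1+e₀)·log₁₀(σ'_f/σ'_0) = 0.43×3.4/(1+1.21)×log₁₀(104.37/40.757)
    = 0.66154 × 0.40837 = 0.2702 m

S_c ≈ 0.27 m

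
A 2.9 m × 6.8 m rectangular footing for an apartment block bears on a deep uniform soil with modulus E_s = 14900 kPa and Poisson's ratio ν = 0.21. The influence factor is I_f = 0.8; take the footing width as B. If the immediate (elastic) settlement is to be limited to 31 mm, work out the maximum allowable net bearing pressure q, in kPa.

S_e = q·B·(1−ν²)/E_s · I_f  ⇒  q = S_e·E_s / (B·(1−ν²)·I_f).
q = 0.031 × 14900 / (2.9 × 0.9559 × 0.8) = 208.3 kPa

q ≈ 208 kPa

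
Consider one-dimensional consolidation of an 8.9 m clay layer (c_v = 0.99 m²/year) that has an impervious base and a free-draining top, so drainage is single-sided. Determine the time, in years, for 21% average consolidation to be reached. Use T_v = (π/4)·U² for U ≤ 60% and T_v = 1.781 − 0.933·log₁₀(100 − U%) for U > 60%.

Drainage path length: H_d = H = 8.9 m (single drainage).
U ≤ 60%: T_v = (π/4)·U² = (π/4)×0.21² = 0.034636.
t = T_v·H_d²/c_v = 0.034636×8.9²/0.99 = 2.771 years.

t ≈ 2.77 years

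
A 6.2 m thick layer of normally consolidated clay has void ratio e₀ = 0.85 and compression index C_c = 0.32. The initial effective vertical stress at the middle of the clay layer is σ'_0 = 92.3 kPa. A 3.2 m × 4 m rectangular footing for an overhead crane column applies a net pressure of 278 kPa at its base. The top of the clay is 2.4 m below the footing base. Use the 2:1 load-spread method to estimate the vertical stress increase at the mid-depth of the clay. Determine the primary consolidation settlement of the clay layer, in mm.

Mid-depth of clay below the footing base: z = 2.4 + 6.2/2 = 5.5 m.
Stress increase at mid-clay by the 2:1 spreading method:
Δσ = qBL/((B+z)(L+z)) = 278×3.2×4/((3.2+5.5)(4+5.5)) = 43.054 kPa
Final effective stress: σ'_f = σ'_0 + Δσ = 92.3 + 43.054 = 135.35 kPa.
Normally consolidated clay, so the full stress increment lies on the virgin compression line:
S_c = C_c·H/(1+e₀)·log₁₀(σ'_f/σ'_0) = 0.32×6.2/(1+0.85)×log₁₀(135.35/92.3)
    = 1.0724 × 0.16626 = 0.1783 m

S_c ≈ 178 mm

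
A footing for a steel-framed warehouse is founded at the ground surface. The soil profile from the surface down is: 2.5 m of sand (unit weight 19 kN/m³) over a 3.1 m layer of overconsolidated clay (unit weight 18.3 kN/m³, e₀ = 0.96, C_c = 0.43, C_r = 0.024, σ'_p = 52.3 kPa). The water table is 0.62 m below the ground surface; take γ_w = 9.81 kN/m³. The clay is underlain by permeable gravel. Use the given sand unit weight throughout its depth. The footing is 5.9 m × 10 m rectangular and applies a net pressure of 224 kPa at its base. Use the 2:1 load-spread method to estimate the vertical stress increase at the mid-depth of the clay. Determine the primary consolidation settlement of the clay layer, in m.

S_c ≈ 0.287 m

Mid-depth of clay below the ground surface: z = 2.5 + 3.1/2 = 4.05 m.
Total vertical stress at mid-clay: σ_v = 19×2.5 + 18.3×1.55 = 75.865 kPa.
Pore pressure: u = 9.81×(4.05 − 0.62) = 33.648 kPa.
Initial effective stress: σ'_0 = σ_v − u = 75.865 − 33.648 = 42.217 kPa.
Stress increase at mid-clay by the 2:1 spreading method:
Δσ = qBL/((B+z)(L+z)) = 224×5.9×10/((5.9+4.05)(10+4.05)) = 94.537 kPa
Final effective stress: σ'_f = 42.217 + 94.537 = 136.75 kPa.
σ'_f = 136.75 > σ'_p = 52.3 kPa, so the stress path crosses the preconsolidation pressure — recompression up to σ'_p, then virgin compression beyond:
S_c = H/(1+e₀)·[C_r·log₁₀(σ'_p/σ'_0) + C_c·log₁₀(σ'_f/σ'_p)]
    = 3.1/1.96 × [0.024×log₁₀(52.3/42.217) + 0.43×log₁₀(136.75/52.3)]
    = 1.5816 × [0.0022323 + 0.17949] = 0.2874 m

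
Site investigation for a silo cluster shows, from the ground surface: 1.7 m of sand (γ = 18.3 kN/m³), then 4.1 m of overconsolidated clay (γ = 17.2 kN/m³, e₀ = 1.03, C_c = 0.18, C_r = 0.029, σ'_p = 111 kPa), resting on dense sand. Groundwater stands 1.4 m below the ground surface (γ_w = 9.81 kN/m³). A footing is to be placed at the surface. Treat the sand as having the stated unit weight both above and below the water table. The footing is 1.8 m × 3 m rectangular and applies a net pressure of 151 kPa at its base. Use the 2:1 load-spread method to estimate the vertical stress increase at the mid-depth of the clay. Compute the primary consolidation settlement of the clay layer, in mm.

Mid-depth of clay below the ground surface: z = 1.7 + 4.1/2 = 3.75 m.
Total vertical stress at mid-clay: σ_v = 18.3×1.7 + 17.2×2.05 = 66.37 kPa.
Pore pressure: u = 9.81×(3.75 − 1.4) = 23.054 kPa.
Initial effective stress: σ'_0 = σ_v − u = 66.37 − 23.054 = 43.316 kPa.
Stress increase at mid-clay by the 2:1 spreading method:
Δσ = qBL/((B+z)(L+z)) = 151×1.8×3/((1.8+3.75)(3+3.75)) = 21.766 kPa
Final effective stress: σ'_f = 43.316 + 21.766 = 65.082 kPa.
σ'_f = 65.082 ≤ σ'_p = 111 kPa, so the clay remains overconsolidated and only the recompression index applies:
S_c = C_r·H/(1+e₀)·log₁₀(σ'_f/σ'_0) = 0.029×4.1/2.03×log₁₀(65.082/43.316)
    = 0.058571 × 0.17681 = 0.01036 m

S_c ≈ 10.4 mm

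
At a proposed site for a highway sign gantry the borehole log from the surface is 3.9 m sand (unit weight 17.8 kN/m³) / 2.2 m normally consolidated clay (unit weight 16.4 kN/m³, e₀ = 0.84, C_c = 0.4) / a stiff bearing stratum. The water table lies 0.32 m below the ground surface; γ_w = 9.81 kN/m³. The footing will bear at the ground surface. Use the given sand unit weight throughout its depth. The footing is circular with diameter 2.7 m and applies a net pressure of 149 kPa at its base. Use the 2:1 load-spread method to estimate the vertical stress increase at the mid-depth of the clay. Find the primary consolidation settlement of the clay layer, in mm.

S_c ≈ 75.9 mm

Mid-depth of clay below the ground surface: z = 3.9 + 2.2/2 = 5 m.
Total vertical stress at mid-clay: σ_v = 17.8×3.9 + 16.4×1.1 = 87.46 kPa.
Pore pressure: u = 9.81×(5 − 0.32) = 45.911 kPa.
Initial effective stress: σ'_0 = σ_v − u = 87.46 − 45.911 = 41.549 kPa.
Stress increase at mid-clay by the 2:1 spreading method:
Δσ ≈ qD²/(D+z)² = 149×2.7²/(2.7+5)² = 18.32 kPa
Final effective stress: σ'_f = σ'_0 + Δσ = 41.549 + 18.32 = 59.869 kPa.
Normally consolidated clay, so the full stress increment lies on the virgin compression line:
S_c = C_c·H/(1+e₀)·log₁₀(σ'_f/σ'_0) = 0.4×2.2/(1+0.84)×log₁₀(59.869/41.549)
    = 0.47826 × 0.15864 = 0.07587 m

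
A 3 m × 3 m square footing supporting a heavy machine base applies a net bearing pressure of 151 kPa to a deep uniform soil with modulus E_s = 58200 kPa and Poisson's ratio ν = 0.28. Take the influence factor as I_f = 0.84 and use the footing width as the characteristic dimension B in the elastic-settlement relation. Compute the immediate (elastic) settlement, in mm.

Immediate (elastic) settlement: S_e = q·B·(1−ν²)/E_s · I_f.
S_e = 151 × 3 × (1 − 0.28²) / 58200 × 0.84
    = 151 × 3 × 0.9216 / 58200 × 0.84
    = 0.006026 m = 6.026 mm

S_e ≈ 6.03 mm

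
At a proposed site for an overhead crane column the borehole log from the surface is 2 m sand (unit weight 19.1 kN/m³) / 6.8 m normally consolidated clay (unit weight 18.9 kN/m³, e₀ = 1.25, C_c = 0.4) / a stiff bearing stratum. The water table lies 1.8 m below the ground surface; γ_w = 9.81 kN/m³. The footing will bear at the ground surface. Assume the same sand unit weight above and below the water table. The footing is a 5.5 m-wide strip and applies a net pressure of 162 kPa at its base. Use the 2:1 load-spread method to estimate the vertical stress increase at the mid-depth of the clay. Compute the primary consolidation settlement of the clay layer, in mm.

Mid-depth of clay below the ground surface: z = 2 + 6.8/2 = 5.4 m.
Total vertical stress at mid-clay: σ_v = 19.1×2 + 18.9×3.4 = 102.46 kPa.
Pore pressure: u = 9.81×(5.4 − 1.8) = 35.316 kPa.
Initial effective stress: σ'_0 = σ_v − u = 102.46 − 35.316 = 67.144 kPa.
Stress increase at mid-clay by the 2:1 spreading method:
Δσ = qB/(B+z) = 162×5.5/(5.5+5.4) = 81.743 kPa
Final effective stress: σ'_f = σ'_0 + Δσ = 67.144 + 81.743 = 148.89 kPa.
Normally consolidated clay, so the full stress increment lies on the virgin compression line:
S_c = C_c·H/(1+e₀)·log₁₀(σ'_f/σ'_0) = 0.4×6.8/(1+1.25)×log₁₀(148.89/67.144)
    = 1.2089 × 0.34586 = 0.4181 m

S_c ≈ 418 mm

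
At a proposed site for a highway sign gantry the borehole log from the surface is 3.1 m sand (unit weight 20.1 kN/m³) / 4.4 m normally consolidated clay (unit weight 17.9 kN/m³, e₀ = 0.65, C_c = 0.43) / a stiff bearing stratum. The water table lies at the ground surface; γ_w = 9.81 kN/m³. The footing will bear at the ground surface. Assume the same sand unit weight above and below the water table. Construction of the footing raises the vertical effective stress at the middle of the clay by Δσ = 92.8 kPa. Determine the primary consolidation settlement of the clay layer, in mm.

Mid-depth of clay below the ground surface: z = 3.1 + 4.4/2 = 5.3 m.
Total vertical stress at mid-clay: σ_v = 20.1×3.1 + 17.9×2.2 = 101.69 kPa.
Pore pressure: u = 9.81×(5.3 − 0) = 51.993 kPa.
Initial effective stress: σ'_0 = σ_v − u = 101.69 − 51.993 = 49.697 kPa.
Final effective stress: σ'_f = σ'_0 + Δσ = 49.697 + 92.8 = 142.5 kPa.
Normally consolidated clay, so the full stress increment lies on the virgin compression line:
S_c = C_c·H/(1+e₀)·log₁₀(σ'_f/σ'_0) = 0.43×4.4/(1+0.65)×log₁₀(142.5/49.697)
    = 1.1467 × 0.45748 = 0.5246 m

S_c ≈ 525 mm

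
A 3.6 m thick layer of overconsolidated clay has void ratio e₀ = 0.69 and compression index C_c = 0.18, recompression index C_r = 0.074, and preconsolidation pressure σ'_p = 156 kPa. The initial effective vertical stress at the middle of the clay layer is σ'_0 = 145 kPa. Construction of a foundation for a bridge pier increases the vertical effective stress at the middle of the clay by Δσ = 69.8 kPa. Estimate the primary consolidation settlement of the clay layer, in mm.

Final effective stress: σ'_f = 145 + 69.8 = 214.8 kPa.
σ'_f = 214.8 > σ'_p = 156 kPa, so the stress path crosses the preconsolidation pressure — recompression up to σ'_p, then virgin compression beyond:
S_c = H/(1+e₀)·[C_r·log₁₀(σ'_p/σ'_0) + C_c·log₁₀(σ'_f/σ'_p)]
    = 3.6/1.69 × [0.074×log₁₀(156/145) + 0.18×log₁₀(214.8/156)]
    = 2.1302 × [0.00235 + 0.025004] = 0.05827 m

S_c ≈ 58.3 mm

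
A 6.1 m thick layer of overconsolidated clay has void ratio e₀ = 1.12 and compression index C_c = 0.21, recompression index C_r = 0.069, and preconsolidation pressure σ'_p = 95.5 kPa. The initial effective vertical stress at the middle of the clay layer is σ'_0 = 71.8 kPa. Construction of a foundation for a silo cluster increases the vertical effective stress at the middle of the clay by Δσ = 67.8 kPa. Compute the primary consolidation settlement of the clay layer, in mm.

S_c ≈ 124 mm

Final effective stress: σ'_f = 71.8 + 67.8 = 139.6 kPa.
σ'_f = 139.6 > σ'_p = 95.5 kPa, so the stress path crosses the preconsolidation pressure — recompression up to σ'_p, then virgin compression beyond:
S_c = H/(1+e₀)·[C_r·log₁₀(σ'_p/σ'_0) + C_c·log₁₀(σ'_f/σ'_p)]
    = 6.1/2.12 × [0.069×log₁₀(95.5/71.8) + 0.21×log₁₀(139.6/95.5)]
    = 2.8774 × [0.0085476 + 0.034625] = 0.1242 m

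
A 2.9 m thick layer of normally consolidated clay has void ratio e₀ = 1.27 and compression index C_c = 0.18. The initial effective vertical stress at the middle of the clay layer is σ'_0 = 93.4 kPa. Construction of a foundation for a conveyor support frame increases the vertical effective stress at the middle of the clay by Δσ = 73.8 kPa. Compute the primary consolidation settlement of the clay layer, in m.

Final effective stress: σ'_f = σ'_0 + Δσ = 93.4 + 73.8 = 167.2 kPa.
Normally consolidated clay, so the full stress increment lies on the virgin compression line:
S_c = C_c·H/(1+e₀)·log₁₀(σ'_f/σ'_0) = 0.18×2.9/(1+1.27)×log₁₀(167.2/93.4)
    = 0.22996 × 0.25289 = 0.05815 m

S_c ≈ 0.0582 m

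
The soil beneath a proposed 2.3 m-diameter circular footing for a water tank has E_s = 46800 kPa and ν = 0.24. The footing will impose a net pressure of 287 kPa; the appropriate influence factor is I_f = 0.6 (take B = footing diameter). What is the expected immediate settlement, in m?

Immediate (elastic) settlement: S_e = q·B·(1−ν²)/E_s · I_f.
S_e = 287 × 2.3 × (1 − 0.24²) / 46800 × 0.6
    = 287 × 2.3 × 0.9424 / 46800 × 0.6
    = 0.007975 m

S_e ≈ 0.00798 m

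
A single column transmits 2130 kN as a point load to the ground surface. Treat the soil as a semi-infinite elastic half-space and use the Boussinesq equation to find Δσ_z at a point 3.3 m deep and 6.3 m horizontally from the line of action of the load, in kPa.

Δσ_z ≈ 2.01 kPa

Boussinesq vertical stress below a point load on an elastic half-space:
Δσ_z = 3P/(2πz²) · [1 + (r/z)²]^(−5/2)
r/z = 6.3/3.3 = 1.9091; [1+(r/z)²]^(−5/2) = 0.021509.
Δσ_z = 3×2130/(2π×3.3²) × 0.021509 = 93.388 × 0.021509 = 2.009 kPa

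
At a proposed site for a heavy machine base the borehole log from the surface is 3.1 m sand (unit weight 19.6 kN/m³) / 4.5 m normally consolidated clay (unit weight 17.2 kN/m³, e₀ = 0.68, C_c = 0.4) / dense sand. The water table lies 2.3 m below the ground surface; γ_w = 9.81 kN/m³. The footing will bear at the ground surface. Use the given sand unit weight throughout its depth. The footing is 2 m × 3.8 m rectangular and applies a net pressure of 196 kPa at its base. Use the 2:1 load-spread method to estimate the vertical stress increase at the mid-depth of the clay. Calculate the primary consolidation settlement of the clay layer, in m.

Mid-depth of clay below the ground surface: z = 3.1 + 4.5/2 = 5.35 m.
Total vertical stress at mid-clay: σ_v = 19.6×3.1 + 17.2×2.25 = 99.46 kPa.
Pore pressure: u = 9.81×(5.35 − 2.3) = 29.921 kPa.
Initial effective stress: σ'_0 = σ_v − u = 99.46 − 29.921 = 69.539 kPa.
Stress increase at mid-clay by the 2:1 spreading method:
Δσ = qBL/((B+z)(L+z)) = 196×2×3.8/((2+5.35)(3.8+5.35)) = 22.149 kPa
Final effective stress: σ'_f = σ'_0 + Δσ = 69.539 + 22.149 = 91.688 kPa.
Normally consolidated clay, so the full stress increment lies on the virgin compression line:
S_c = C_c·H/(1+e₀)·log₁₀(σ'_f/σ'_0) = 0.4×4.5/(1+0.68)×log₁₀(91.688/69.539)
    = 1.0714 × 0.12008 = 0.1287 m

S_c ≈ 0.129 m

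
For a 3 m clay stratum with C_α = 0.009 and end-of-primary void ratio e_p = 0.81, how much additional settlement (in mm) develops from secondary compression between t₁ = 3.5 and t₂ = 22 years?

S_s ≈ 11.9 mm

Secondary compression: S_s = C_α·H/(1+e_p)·log₁₀(t₂/t₁)
S_s = 0.009×3/(1+0.81)×log₁₀(22/3.5)
    = 0.01492 × 0.7984 = 0.01191 m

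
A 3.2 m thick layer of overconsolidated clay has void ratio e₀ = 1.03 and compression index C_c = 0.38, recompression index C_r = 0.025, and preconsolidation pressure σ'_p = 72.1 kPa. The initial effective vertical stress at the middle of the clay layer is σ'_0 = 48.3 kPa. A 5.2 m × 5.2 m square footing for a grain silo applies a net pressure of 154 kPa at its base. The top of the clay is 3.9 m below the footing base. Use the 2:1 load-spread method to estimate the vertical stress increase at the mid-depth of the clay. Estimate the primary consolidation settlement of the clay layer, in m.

S_c ≈ 0.0487 m

Mid-depth of clay below the footing base: z = 3.9 + 3.2/2 = 5.5 m.
Stress increase at mid-clay by the 2:1 spreading method:
Δσ = qBL/((B+z)(L+z)) = 154×5.2×5.2/((5.2+5.5)(5.2+5.5)) = 36.371 kPa
Final effective stress: σ'_f = 48.3 + 36.371 = 84.671 kPa.
σ'_f = 84.671 > σ'_p = 72.1 kPa, so the stress path crosses the preconsolidation pressure — recompression up to σ'_p, then virgin compression beyond:
S_c = H/(1+e₀)·[C_r·log₁₀(σ'_p/σ'_0) + C_c·log₁₀(σ'_f/σ'_p)]
    = 3.2/2.03 × [0.025×log₁₀(72.1/48.3) + 0.38×log₁₀(84.671/72.1)]
    = 1.5764 × [0.0043497 + 0.026524] = 0.04867 m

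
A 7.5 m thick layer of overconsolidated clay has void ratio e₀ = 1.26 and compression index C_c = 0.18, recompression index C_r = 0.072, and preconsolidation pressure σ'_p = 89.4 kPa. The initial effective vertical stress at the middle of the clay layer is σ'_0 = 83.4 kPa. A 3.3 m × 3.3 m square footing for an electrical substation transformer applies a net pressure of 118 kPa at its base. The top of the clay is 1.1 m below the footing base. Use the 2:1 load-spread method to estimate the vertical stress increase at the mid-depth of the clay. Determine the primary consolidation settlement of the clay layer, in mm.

Mid-depth of clay below the footing base: z = 1.1 + 7.5/2 = 4.85 m.
Stress increase at mid-clay by the 2:1 spreading method:
Δσ = qBL/((B+z)(L+z)) = 118×3.3×3.3/((3.3+4.85)(3.3+4.85)) = 19.346 kPa
Final effective stress: σ'_f = 83.4 + 19.346 = 102.75 kPa.
σ'_f = 102.75 > σ'_p = 89.4 kPa, so the stress path crosses the preconsolidation pressure — recompression up to σ'_p, then virgin compression beyond:
S_c = H/(1+e₀)·[C_r·log₁₀(σ'_p/σ'_0) + C_c·log₁₀(σ'_f/σ'_p)]
    = 7.5/2.26 × [0.072×log₁₀(89.4/83.4) + 0.18×log₁₀(102.75/89.4)]
    = 3.3186 × [0.0021723 + 0.01088] = 0.04332 m

S_c ≈ 43.3 mm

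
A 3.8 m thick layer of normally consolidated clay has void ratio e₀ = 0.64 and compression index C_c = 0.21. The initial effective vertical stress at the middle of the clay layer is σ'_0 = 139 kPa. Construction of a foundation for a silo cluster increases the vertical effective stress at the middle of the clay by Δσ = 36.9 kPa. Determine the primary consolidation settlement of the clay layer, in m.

Final effective stress: σ'_f = σ'_0 + Δσ = 139 + 36.9 = 175.9 kPa.
Normally consolidated clay, so the full stress increment lies on the virgin compression line:
S_c = C_c·H/(1+e₀)·log₁₀(σ'_f/σ'_0) = 0.21×3.8/(1+0.64)×log₁₀(175.9/139)
    = 0.48659 × 0.10225 = 0.04975 m

S_c ≈ 0.0498 m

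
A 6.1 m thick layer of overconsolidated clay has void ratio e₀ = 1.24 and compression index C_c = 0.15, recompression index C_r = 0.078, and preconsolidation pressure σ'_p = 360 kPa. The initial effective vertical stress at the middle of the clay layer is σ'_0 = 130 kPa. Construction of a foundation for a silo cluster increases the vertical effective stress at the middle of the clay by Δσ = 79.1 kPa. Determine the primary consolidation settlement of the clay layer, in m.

Final effective stress: σ'_f = 130 + 79.1 = 209.1 kPa.
σ'_f = 209.1 ≤ σ'_p = 360 kPa, so the clay remains overconsolidated and only the recompression index applies:
S_c = C_r·H/(1+e₀)·log₁₀(σ'_f/σ'_0) = 0.078×6.1/2.24×log₁₀(209.1/130)
    = 0.21241 × 0.20641 = 0.04384 m

S_c ≈ 0.0438 m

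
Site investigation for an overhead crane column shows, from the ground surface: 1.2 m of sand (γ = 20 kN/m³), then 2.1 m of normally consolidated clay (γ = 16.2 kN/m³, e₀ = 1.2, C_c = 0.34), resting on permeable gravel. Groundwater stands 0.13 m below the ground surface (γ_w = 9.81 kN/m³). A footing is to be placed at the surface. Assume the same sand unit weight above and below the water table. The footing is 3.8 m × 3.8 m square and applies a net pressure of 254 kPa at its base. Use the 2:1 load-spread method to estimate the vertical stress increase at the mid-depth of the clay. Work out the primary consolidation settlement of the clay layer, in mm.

Mid-depth of clay below the ground surface: z = 1.2 + 2.1/2 = 2.25 m.
Total vertical stress at mid-clay: σ_v = 20×1.2 + 16.2×1.05 = 41.01 kPa.
Pore pressure: u = 9.81×(2.25 − 0.13) = 20.797 kPa.
Initial effective stress: σ'_0 = σ_v − u = 41.01 − 20.797 = 20.213 kPa.
Stress increase at mid-clay by the 2:1 spreading method:
Δσ = qBL/((B+z)(L+z)) = 254×3.8×3.8/((3.8+2.25)(3.8+2.25)) = 100.21 kPa
Final effective stress: σ'_f = σ'_0 + Δσ = 20.213 + 100.21 = 120.42 kPa.
Normally consolidated clay, so the full stress increment lies on the virgin compression line:
S_c = C_c·H/(1+e₀)·log₁₀(σ'_f/σ'_0) = 0.34×2.1/(1+1.2)×log₁₀(120.42/20.213)
    = 0.32455 × 0.77507 = 0.2515 m

S_c ≈ 252 mm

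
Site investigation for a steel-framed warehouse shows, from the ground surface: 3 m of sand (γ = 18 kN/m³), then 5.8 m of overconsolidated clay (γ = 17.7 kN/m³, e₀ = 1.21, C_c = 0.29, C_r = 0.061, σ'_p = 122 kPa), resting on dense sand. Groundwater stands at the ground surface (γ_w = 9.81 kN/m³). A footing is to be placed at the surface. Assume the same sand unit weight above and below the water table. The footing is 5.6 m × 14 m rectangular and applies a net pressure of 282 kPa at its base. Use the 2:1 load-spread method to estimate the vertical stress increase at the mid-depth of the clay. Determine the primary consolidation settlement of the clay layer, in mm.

Mid-depth of clay below the ground surface: z = 3 + 5.8/2 = 5.9 m.
Total vertical stress at mid-clay: σ_v = 18×3 + 17.7×2.9 = 105.33 kPa.
Pore pressure: u = 9.81×(5.9 − 0) = 57.879 kPa.
Initial effective stress: σ'_0 = σ_v − u = 105.33 − 57.879 = 47.451 kPa.
Stress increase at mid-clay by the 2:1 spreading method:
Δσ = qBL/((B+z)(L+z)) = 282×5.6×14/((5.6+5.9)(14+5.9)) = 96.608 kPa
Final effective stress: σ'_f = 47.451 + 96.608 = 144.06 kPa.
σ'_f = 144.06 > σ'_p = 122 kPa, so the stress path crosses the preconsolidation pressure — recompression up to σ'_p, then virgin compression beyond:
S_c = H/(1+e₀)·[C_r·log₁₀(σ'_p/σ'_0) + C_c·log₁₀(σ'_f/σ'_p)]
    = 5.8/2.21 × [0.061×log₁₀(122/47.451) + 0.29×log₁₀(144.06/122)]
    = 2.6244 × [0.025017 + 0.020933] = 0.1206 m

S_c ≈ 121 mm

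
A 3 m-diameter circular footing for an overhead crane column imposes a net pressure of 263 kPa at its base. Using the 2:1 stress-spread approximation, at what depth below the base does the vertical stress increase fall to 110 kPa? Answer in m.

2:1 spreading — at depth z the loaded area has grown by z in each plan dimension:
qD²/(D+z)² = Δσ_z ⇒ z = D(√(q/Δσ_z) − 1) = 3×(√(263/110) − 1) = 1.639 m

z ≈ 1.64 m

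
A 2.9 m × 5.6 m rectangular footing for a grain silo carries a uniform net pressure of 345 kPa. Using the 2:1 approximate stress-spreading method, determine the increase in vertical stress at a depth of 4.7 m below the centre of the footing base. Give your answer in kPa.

Δσ_z ≈ 71.6 kPa

By the 2:1 method the load spreads at 1 horizontal : 2 vertical, so at depth z the loaded area has grown by z in each plan dimension:
Δσ = qBL/((B+z)(L+z)) = 345×2.9×5.6/((2.9+4.7)(5.6+4.7)) = 71.574 kPa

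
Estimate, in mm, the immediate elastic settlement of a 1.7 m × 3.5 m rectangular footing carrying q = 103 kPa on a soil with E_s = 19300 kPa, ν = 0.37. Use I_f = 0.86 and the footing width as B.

Immediate (elastic) settlement: S_e = q·B·(1−ν²)/E_s · I_f.
S_e = 103 × 1.7 × (1 − 0.37²) / 19300 × 0.86
    = 103 × 1.7 × 0.8631 / 19300 × 0.86
    = 0.006734 m = 6.734 mm

S_e ≈ 6.73 mm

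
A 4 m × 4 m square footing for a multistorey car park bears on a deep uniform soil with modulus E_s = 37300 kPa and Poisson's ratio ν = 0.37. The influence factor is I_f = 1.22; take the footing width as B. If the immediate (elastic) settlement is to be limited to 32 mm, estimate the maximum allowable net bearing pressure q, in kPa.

q ≈ 283 kPa

S_e = q·B·(1−ν²)/E_s · I_f  ⇒  q = S_e·E_s / (B·(1−ν²)·I_f).
q = 0.032 × 37300 / (4 × 0.8631 × 1.22) = 283.4 kPa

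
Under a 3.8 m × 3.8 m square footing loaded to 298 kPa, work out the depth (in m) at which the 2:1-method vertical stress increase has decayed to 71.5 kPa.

z ≈ 3.96 m

2:1 spreading — at depth z the loaded area has grown by z in each plan dimension:
qB²/(B+z)² = Δσ_z ⇒ z = B(√(q/Δσ_z) − 1) = 3.8×(√(298/71.5) − 1) = 3.958 m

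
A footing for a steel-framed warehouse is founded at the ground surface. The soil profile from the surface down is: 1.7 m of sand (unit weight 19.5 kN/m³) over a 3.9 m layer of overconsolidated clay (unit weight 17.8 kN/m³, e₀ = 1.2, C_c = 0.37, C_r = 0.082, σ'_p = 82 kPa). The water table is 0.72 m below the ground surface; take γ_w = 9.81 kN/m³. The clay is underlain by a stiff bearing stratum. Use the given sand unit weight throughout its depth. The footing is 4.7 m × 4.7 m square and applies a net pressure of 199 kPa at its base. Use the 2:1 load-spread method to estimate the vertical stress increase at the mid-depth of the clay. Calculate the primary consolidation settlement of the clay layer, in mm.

Mid-depth of clay below the ground surface: z = 1.7 + 3.9/2 = 3.65 m.
Total vertical stress at mid-clay: σ_v = 19.5×1.7 + 17.8×1.95 = 67.86 kPa.
Pore pressure: u = 9.81×(3.65 − 0.72) = 28.743 kPa.
Initial effective stress: σ'_0 = σ_v − u = 67.86 − 28.743 = 39.117 kPa.
Stress increase at mid-clay by the 2:1 spreading method:
Δσ = qBL/((B+z)(L+z)) = 199×4.7×4.7/((4.7+3.65)(4.7+3.65)) = 63.049 kPa
Final effective stress: σ'_f = 39.117 + 63.049 = 102.17 kPa.
σ'_f = 102.17 > σ'_p = 82 kPa, so the stress path crosses the preconsolidation pressure — recompression up to σ'_p, then virgin compression beyond:
S_c = H/(1+e₀)·[C_r·log₁₀(σ'_p/σ'_0) + C_c·log₁₀(σ'_f/σ'_p)]
    = 3.9/2.2 × [0.082×log₁₀(82/39.117) + 0.37×log₁₀(102.17/82)]
    = 1.7727 × [0.026359 + 0.035339] = 0.1094 m

S_c ≈ 109 mm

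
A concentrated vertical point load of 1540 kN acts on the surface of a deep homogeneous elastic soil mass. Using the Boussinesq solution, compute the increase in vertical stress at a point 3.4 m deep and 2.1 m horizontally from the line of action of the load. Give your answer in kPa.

Δσ_z ≈ 28.4 kPa

Boussinesq vertical stress below a point load on an elastic half-space:
Δσ_z = 3P/(2πz²) · [1 + (r/z)²]^(−5/2)
r/z = 2.1/3.4 = 0.61765; [1+(r/z)²]^(−5/2) = 0.44579.
Δσ_z = 3×1540/(2π×3.4²) × 0.44579 = 63.607 × 0.44579 = 28.36 kPa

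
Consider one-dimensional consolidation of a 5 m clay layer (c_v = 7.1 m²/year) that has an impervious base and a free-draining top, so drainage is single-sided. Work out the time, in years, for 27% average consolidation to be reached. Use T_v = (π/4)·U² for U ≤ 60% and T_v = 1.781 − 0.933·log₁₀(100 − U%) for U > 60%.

t ≈ 0.202 years

Drainage path length: H_d = H = 5 m (single drainage).
U ≤ 60%: T_v = (π/4)·U² = (π/4)×0.27² = 0.057256.
t = T_v·H_d²/c_v = 0.057256×5²/7.1 = 0.2016 years.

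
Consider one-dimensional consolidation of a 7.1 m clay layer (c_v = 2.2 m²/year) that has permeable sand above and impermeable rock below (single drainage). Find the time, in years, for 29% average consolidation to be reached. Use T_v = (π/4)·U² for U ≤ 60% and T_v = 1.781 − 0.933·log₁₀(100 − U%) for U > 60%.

Drainage path length: H_d = H = 7.1 m (single drainage).
U ≤ 60%: T_v = (π/4)·U² = (π/4)×0.29² = 0.066052.
t = T_v·H_d²/c_v = 0.066052×7.1²/2.2 = 1.513 years.

t ≈ 1.51 years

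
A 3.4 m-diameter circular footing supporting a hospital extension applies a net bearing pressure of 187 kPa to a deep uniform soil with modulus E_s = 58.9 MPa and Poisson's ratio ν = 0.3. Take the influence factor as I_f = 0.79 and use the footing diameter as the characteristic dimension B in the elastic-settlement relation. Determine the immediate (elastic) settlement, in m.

Immediate (elastic) settlement: S_e = q·B·(1−ν²)/E_s · I_f.
E_s = 58.9 MPa = 58900 kPa.
S_e = 187 × 3.4 × (1 − 0.3²) / 58900 × 0.79
    = 187 × 3.4 × 0.91 / 58900 × 0.79
    = 0.00776 m

S_e ≈ 0.00776 m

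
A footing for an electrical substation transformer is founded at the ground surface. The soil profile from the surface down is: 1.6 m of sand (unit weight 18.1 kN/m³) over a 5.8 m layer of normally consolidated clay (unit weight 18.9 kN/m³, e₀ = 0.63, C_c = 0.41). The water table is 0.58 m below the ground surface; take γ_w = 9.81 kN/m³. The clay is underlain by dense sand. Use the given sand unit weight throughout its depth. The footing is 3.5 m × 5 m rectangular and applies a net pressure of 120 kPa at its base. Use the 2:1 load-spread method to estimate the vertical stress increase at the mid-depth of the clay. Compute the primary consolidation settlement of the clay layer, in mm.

S_c ≈ 302 mm

Mid-depth of clay below the ground surface: z = 1.6 + 5.8/2 = 4.5 m.
Total vertical stress at mid-clay: σ_v = 18.1×1.6 + 18.9×2.9 = 83.77 kPa.
Pore pressure: u = 9.81×(4.5 − 0.58) = 38.455 kPa.
Initial effective stress: σ'_0 = σ_v − u = 83.77 − 38.455 = 45.315 kPa.
Stress increase at mid-clay by the 2:1 spreading method:
Δσ = qBL/((B+z)(L+z)) = 120×3.5×5/((3.5+4.5)(5+4.5)) = 27.632 kPa
Final effective stress: σ'_f = σ'_0 + Δσ = 45.315 + 27.632 = 72.947 kPa.
Normally consolidated clay, so the full stress increment lies on the virgin compression line:
S_c = C_c·H/(1+e₀)·log₁₀(σ'_f/σ'_0) = 0.41×5.8/(1+0.63)×log₁₀(72.947/45.315)
    = 1.4589 × 0.20677 = 0.3017 m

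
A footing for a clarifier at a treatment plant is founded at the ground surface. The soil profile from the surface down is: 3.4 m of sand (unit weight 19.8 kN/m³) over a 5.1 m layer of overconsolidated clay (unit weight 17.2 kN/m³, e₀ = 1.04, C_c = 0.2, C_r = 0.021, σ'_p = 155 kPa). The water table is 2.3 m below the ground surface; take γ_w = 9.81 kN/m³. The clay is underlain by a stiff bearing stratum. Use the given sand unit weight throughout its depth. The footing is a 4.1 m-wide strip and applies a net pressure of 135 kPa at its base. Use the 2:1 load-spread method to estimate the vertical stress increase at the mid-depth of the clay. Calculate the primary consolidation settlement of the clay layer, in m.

S_c ≈ 0.0125 m

Mid-depth of clay below the ground surface: z = 3.4 + 5.1/2 = 5.95 m.
Total vertical stress at mid-clay: σ_v = 19.8×3.4 + 17.2×2.55 = 111.18 kPa.
Pore pressure: u = 9.81×(5.95 − 2.3) = 35.806 kPa.
Initial effective stress: σ'_0 = σ_v − u = 111.18 − 35.806 = 75.374 kPa.
Stress increase at mid-clay by the 2:1 spreading method:
Δσ = qB/(B+z) = 135×4.1/(4.1+5.95) = 55.075 kPa
Final effective stress: σ'_f = 75.374 + 55.075 = 130.45 kPa.
σ'_f = 130.45 ≤ σ'_p = 155 kPa, so the clay remains overconsolidated and only the recompression index applies:
S_c = C_r·H/(1+e₀)·log₁₀(σ'_f/σ'_0) = 0.021×5.1/2.04×log₁₀(130.45/75.374)
    = 0.0525 × 0.23822 = 0.01251 m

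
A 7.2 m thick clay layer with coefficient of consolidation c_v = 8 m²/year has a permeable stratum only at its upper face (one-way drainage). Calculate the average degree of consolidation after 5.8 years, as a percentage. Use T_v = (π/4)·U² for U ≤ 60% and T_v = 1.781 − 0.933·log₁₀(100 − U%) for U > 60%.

Drainage path length: H_d = H = 7.2 m (single drainage).
T_v = c_v·t/H_d² = 8×5.8/7.2² = 0.89506.
T_v = 0.89506 corresponds to the U > 60% branch:
U = 1 − 10^((1.781 − T_v)/0.933)/100 = 0.911

U ≈ 91.1 %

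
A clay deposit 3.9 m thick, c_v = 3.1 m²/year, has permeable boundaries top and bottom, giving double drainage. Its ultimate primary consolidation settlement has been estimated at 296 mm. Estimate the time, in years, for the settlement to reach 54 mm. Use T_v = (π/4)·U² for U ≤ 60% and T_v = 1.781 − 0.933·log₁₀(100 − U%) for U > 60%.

t ≈ 0.0321 years

Drainage path length: H_d = H/2 = 1.95 m (double drainage).
U = S(t)/S_ult = 54/296 = 0.1824.
U ≤ 60%: T_v = (π/4)·U² = (π/4)×0.18243² = 0.026139.
t = T_v·H_d²/c_v = 0.026139×1.95²/3.1 = 0.03206 years.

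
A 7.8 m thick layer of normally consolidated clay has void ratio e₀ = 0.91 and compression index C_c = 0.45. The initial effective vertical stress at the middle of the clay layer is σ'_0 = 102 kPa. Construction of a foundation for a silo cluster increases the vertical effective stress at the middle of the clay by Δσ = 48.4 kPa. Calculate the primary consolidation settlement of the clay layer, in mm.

S_c ≈ 310 mm

Final effective stress: σ'_f = σ'_0 + Δσ = 102 + 48.4 = 150.4 kPa.
Normally consolidated clay, so the full stress increment lies on the virgin compression line:
S_c = C_c·H/(1+e₀)·log₁₀(σ'_f/σ'_0) = 0.45×7.8/(1+0.91)×log₁₀(150.4/102)
    = 1.8377 × 0.16865 = 0.3099 m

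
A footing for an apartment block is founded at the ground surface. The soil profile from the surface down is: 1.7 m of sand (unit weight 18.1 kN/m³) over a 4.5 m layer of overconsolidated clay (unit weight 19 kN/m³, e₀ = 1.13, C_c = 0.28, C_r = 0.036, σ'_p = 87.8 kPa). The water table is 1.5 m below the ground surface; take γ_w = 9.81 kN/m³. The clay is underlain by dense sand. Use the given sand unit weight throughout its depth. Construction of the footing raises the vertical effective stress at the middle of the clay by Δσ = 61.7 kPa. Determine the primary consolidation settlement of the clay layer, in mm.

Mid-depth of clay below the ground surface: z = 1.7 + 4.5/2 = 3.95 m.
Total vertical stress at mid-clay: σ_v = 18.1×1.7 + 19×2.25 = 73.52 kPa.
Pore pressure: u = 9.81×(3.95 − 1.5) = 24.035 kPa.
Initial effective stress: σ'_0 = σ_v − u = 73.52 − 24.035 = 49.485 kPa.
Final effective stress: σ'_f = 49.485 + 61.7 = 111.19 kPa.
σ'_f = 111.19 > σ'_p = 87.8 kPa, so the stress path crosses the preconsolidation pressure — recompression up to σ'_p, then virgin compression beyond:
S_c = H/(1+e₀)·[C_r·log₁₀(σ'_p/σ'_0) + C_c·log₁₀(σ'_f/σ'_p)]
    = 4.5/2.13 × [0.036×log₁₀(87.8/49.485) + 0.28×log₁₀(111.19/87.8)]
    = 2.1127 × [0.0089648 + 0.02872] = 0.07962 m

S_c ≈ 79.6 mm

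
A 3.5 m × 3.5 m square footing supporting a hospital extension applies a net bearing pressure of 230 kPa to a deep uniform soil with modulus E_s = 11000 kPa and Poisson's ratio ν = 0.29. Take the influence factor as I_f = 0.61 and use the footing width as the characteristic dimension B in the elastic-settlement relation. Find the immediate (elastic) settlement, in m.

Immediate (elastic) settlement: S_e = q·B·(1−ν²)/E_s · I_f.
S_e = 230 × 3.5 × (1 − 0.29²) / 11000 × 0.61
    = 230 × 3.5 × 0.9159 / 11000 × 0.61
    = 0.04089 m

S_e ≈ 0.0409 m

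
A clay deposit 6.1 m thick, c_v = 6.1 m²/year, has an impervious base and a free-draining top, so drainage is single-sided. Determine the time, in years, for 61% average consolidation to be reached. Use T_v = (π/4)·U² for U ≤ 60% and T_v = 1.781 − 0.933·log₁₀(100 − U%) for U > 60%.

t ≈ 1.81 years

Drainage path length: H_d = H = 6.1 m (single drainage).
U > 60%: T_v = 1.781 − 0.933·log₁₀(100 − 61) = 0.29654.
t = T_v·H_d²/c_v = 0.29654×6.1²/6.1 = 1.809 years.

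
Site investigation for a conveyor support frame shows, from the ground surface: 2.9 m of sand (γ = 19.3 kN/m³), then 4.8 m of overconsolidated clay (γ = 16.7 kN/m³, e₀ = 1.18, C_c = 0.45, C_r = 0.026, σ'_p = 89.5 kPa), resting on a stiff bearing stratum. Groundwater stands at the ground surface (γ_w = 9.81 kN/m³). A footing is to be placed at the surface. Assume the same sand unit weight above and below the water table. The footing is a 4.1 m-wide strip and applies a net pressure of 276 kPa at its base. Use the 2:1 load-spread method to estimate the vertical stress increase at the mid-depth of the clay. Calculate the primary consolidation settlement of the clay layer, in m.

S_c ≈ 0.279 m

Mid-depth of clay below the ground surface: z = 2.9 + 4.8/2 = 5.3 m.
Total vertical stress at mid-clay: σ_v = 19.3×2.9 + 16.7×2.4 = 96.05 kPa.
Pore pressure: u = 9.81×(5.3 − 0) = 51.993 kPa.
Initial effective stress: σ'_0 = σ_v − u = 96.05 − 51.993 = 44.057 kPa.
Stress increase at mid-clay by the 2:1 spreading method:
Δσ = qB/(B+z) = 276×4.1/(4.1+5.3) = 120.38 kPa
Final effective stress: σ'_f = 44.057 + 120.38 = 164.44 kPa.
σ'_f = 164.44 > σ'_p = 89.5 kPa, so the stress path crosses the preconsolidation pressure — recompression up to σ'_p, then virgin compression beyond:
S_c = H/(1+e₀)·[C_r·log₁₀(σ'_p/σ'_0) + C_c·log₁₀(σ'_f/σ'_p)]
    = 4.8/2.18 × [0.026×log₁₀(89.5/44.057) + 0.45×log₁₀(164.44/89.5)]
    = 2.2018 × [0.008003 + 0.11888] = 0.2794 m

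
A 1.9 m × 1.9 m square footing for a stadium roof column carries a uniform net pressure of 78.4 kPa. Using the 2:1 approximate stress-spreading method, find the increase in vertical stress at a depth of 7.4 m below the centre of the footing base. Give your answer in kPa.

By the 2:1 method the load spreads at 1 horizontal : 2 vertical, so at depth z the loaded area has grown by z in each plan dimension:
Δσ = qBL/((B+z)(L+z)) = 78.4×1.9×1.9/((1.9+7.4)(1.9+7.4)) = 3.2723 kPa

Δσ_z ≈ 3.27 kPa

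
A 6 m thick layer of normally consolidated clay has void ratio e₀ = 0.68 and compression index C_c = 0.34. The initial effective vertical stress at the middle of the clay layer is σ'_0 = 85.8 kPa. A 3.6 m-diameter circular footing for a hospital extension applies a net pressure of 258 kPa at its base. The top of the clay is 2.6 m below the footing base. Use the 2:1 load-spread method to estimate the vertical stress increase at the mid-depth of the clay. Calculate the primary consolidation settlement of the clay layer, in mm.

Mid-depth of clay below the footing base: z = 2.6 + 6/2 = 5.6 m.
Stress increase at mid-clay by the 2:1 spreading method:
Δσ ≈ qD²/(D+z)² = 258×3.6²/(3.6+5.6)² = 39.505 kPa
Final effective stress: σ'_f = σ'_0 + Δσ = 85.8 + 39.505 = 125.31 kPa.
Normally consolidated clay, so the full stress increment lies on the virgin compression line:
S_c = C_c·H/(1+e₀)·log₁₀(σ'_f/σ'_0) = 0.34×6/(1+0.68)×log₁₀(125.31/85.8)
    = 1.2143 × 0.1645 = 0.1998 m

S_c ≈ 200 mm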